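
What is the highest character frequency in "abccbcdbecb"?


Input: abccbcdbecb
Character counts:
  'a': 1
  'b': 4
  'c': 4
  'd': 1
  'e': 1
Maximum frequency: 4

4


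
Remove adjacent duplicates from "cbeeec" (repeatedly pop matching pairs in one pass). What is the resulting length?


Input: cbeeec
Stack-based adjacent duplicate removal:
  Read 'c': push. Stack: c
  Read 'b': push. Stack: cb
  Read 'e': push. Stack: cbe
  Read 'e': matches stack top 'e' => pop. Stack: cb
  Read 'e': push. Stack: cbe
  Read 'c': push. Stack: cbec
Final stack: "cbec" (length 4)

4


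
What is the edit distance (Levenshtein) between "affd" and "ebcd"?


Computing edit distance: "affd" -> "ebcd"
DP table:
           e    b    c    d
      0    1    2    3    4
  a   1    1    2    3    4
  f   2    2    2    3    4
  f   3    3    3    3    4
  d   4    4    4    4    3
Edit distance = dp[4][4] = 3

3


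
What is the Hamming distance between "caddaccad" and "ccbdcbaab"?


Comparing "caddaccad" and "ccbdcbaab" position by position:
  Position 0: 'c' vs 'c' => same
  Position 1: 'a' vs 'c' => differ
  Position 2: 'd' vs 'b' => differ
  Position 3: 'd' vs 'd' => same
  Position 4: 'a' vs 'c' => differ
  Position 5: 'c' vs 'b' => differ
  Position 6: 'c' vs 'a' => differ
  Position 7: 'a' vs 'a' => same
  Position 8: 'd' vs 'b' => differ
Total differences (Hamming distance): 6

6


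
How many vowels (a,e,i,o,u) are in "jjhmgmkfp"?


Input: jjhmgmkfp
Checking each character:
  'j' at position 0: consonant
  'j' at position 1: consonant
  'h' at position 2: consonant
  'm' at position 3: consonant
  'g' at position 4: consonant
  'm' at position 5: consonant
  'k' at position 6: consonant
  'f' at position 7: consonant
  'p' at position 8: consonant
Total vowels: 0

0


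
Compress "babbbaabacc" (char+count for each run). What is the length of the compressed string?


Input: babbbaabacc
Runs:
  'b' x 1 => "b1"
  'a' x 1 => "a1"
  'b' x 3 => "b3"
  'a' x 2 => "a2"
  'b' x 1 => "b1"
  'a' x 1 => "a1"
  'c' x 2 => "c2"
Compressed: "b1a1b3a2b1a1c2"
Compressed length: 14

14


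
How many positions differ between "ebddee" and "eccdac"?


Comparing "ebddee" and "eccdac" position by position:
  Position 0: 'e' vs 'e' => same
  Position 1: 'b' vs 'c' => DIFFER
  Position 2: 'd' vs 'c' => DIFFER
  Position 3: 'd' vs 'd' => same
  Position 4: 'e' vs 'a' => DIFFER
  Position 5: 'e' vs 'c' => DIFFER
Positions that differ: 4

4


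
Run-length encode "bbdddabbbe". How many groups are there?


Input: bbdddabbbe
Scanning for consecutive runs:
  Group 1: 'b' x 2 (positions 0-1)
  Group 2: 'd' x 3 (positions 2-4)
  Group 3: 'a' x 1 (positions 5-5)
  Group 4: 'b' x 3 (positions 6-8)
  Group 5: 'e' x 1 (positions 9-9)
Total groups: 5

5


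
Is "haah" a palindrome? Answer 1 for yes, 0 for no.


Input: haah
Reversed: haah
  Compare pos 0 ('h') with pos 3 ('h'): match
  Compare pos 1 ('a') with pos 2 ('a'): match
Result: palindrome

1


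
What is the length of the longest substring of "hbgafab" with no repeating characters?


Input: "hbgafab"
Sliding window (track last position of each char):
  Position 0 ('h'): window [0,0] length 1 -- new best
  Position 1 ('b'): window [0,1] length 2 -- new best
  Position 2 ('g'): window [0,2] length 3 -- new best
  Position 3 ('a'): window [0,3] length 4 -- new best
  Position 4 ('f'): window [0,4] length 5 -- new best
  Position 5 ('a'): repeat (last at 3), move window start to 4
  Position 5 ('a'): window [4,5] length 2
  Position 6 ('b'): window [4,6] length 3
Longest substring with no repeats: "hbgaf" with length 5

5


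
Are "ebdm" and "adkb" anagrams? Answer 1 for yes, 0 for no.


Strings: "ebdm", "adkb"
Sorted first:  bdem
Sorted second: abdk
Differ at position 0: 'b' vs 'a' => not anagrams

0


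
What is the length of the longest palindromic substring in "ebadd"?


Input: "ebadd"
Checking substrings for palindromes:
  [3:5] "dd" (len 2) => palindrome
Longest palindromic substring: "dd" with length 2

2


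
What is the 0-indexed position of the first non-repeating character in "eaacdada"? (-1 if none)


Input: eaacdada
Character frequencies:
  'a': 4
  'c': 1
  'd': 2
  'e': 1
Scanning left to right for freq == 1:
  Position 0 ('e'): unique! => answer = 0

0


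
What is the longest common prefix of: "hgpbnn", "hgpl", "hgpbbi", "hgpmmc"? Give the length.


Words: hgpbnn, hgpl, hgpbbi, hgpmmc
  Position 0: all 'h' => match
  Position 1: all 'g' => match
  Position 2: all 'p' => match
  Position 3: ('b', 'l', 'b', 'm') => mismatch, stop
LCP = "hgp" (length 3)

3


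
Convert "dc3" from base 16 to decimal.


Input: "dc3" in base 16
Positional expansion:
  Digit 'd' (value 13) x 16^2 = 3328
  Digit 'c' (value 12) x 16^1 = 192
  Digit '3' (value 3) x 16^0 = 3
Sum = 3523

3523


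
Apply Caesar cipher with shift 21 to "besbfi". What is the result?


Caesar cipher: shift "besbfi" by 21
  'b' (pos 1) + 21 = pos 22 = 'w'
  'e' (pos 4) + 21 = pos 25 = 'z'
  's' (pos 18) + 21 = pos 13 = 'n'
  'b' (pos 1) + 21 = pos 22 = 'w'
  'f' (pos 5) + 21 = pos 0 = 'a'
  'i' (pos 8) + 21 = pos 3 = 'd'
Result: wznwad

wznwad


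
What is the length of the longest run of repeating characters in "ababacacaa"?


Input: "ababacacaa"
Scanning for longest run:
  Position 1 ('b'): new char, reset run to 1
  Position 2 ('a'): new char, reset run to 1
  Position 3 ('b'): new char, reset run to 1
  Position 4 ('a'): new char, reset run to 1
  Position 5 ('c'): new char, reset run to 1
  Position 6 ('a'): new char, reset run to 1
  Position 7 ('c'): new char, reset run to 1
  Position 8 ('a'): new char, reset run to 1
  Position 9 ('a'): continues run of 'a', length=2
Longest run: 'a' with length 2

2


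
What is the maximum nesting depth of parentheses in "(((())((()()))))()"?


Input: "(((())((()()))))()"
Tracking depth:
  Position 0 '(': depth becomes 1
  Position 1 '(': depth becomes 2
  Position 2 '(': depth becomes 3
  Position 3 '(': depth becomes 4
  Position 4 ')': depth becomes 3
  Position 5 ')': depth becomes 2
  Position 6 '(': depth becomes 3
  Position 7 '(': depth becomes 4
  Position 8 '(': depth becomes 5
  Position 9 ')': depth becomes 4
  Position 10 '(': depth becomes 5
  Position 11 ')': depth becomes 4
  Position 12 ')': depth becomes 3
  Position 13 ')': depth becomes 2
  Position 14 ')': depth becomes 1
  Position 15 ')': depth becomes 0
  Position 16 '(': depth becomes 1
  Position 17 ')': depth becomes 0
Maximum depth reached: 5

5


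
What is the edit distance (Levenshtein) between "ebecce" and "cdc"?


Computing edit distance: "ebecce" -> "cdc"
DP table:
           c    d    c
      0    1    2    3
  e   1    1    2    3
  b   2    2    2    3
  e   3    3    3    3
  c   4    3    4    3
  c   5    4    4    4
  e   6    5    5    5
Edit distance = dp[6][3] = 5

5


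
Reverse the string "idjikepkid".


Input: idjikepkid
Reading characters right to left:
  Position 9: 'd'
  Position 8: 'i'
  Position 7: 'k'
  Position 6: 'p'
  Position 5: 'e'
  Position 4: 'k'
  Position 3: 'i'
  Position 2: 'j'
  Position 1: 'd'
  Position 0: 'i'
Reversed: dikpekijdi

dikpekijdi


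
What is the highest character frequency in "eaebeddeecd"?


Input: eaebeddeecd
Character counts:
  'a': 1
  'b': 1
  'c': 1
  'd': 3
  'e': 5
Maximum frequency: 5

5


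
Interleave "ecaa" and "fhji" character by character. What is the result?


Interleaving "ecaa" and "fhji":
  Position 0: 'e' from first, 'f' from second => "ef"
  Position 1: 'c' from first, 'h' from second => "ch"
  Position 2: 'a' from first, 'j' from second => "aj"
  Position 3: 'a' from first, 'i' from second => "ai"
Result: efchajai

efchajai


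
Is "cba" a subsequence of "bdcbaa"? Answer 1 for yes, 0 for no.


Check if "cba" is a subsequence of "bdcbaa"
Greedy scan:
  Position 0 ('b'): no match needed
  Position 1 ('d'): no match needed
  Position 2 ('c'): matches sub[0] = 'c'
  Position 3 ('b'): matches sub[1] = 'b'
  Position 4 ('a'): matches sub[2] = 'a'
  Position 5 ('a'): no match needed
All 3 characters matched => is a subsequence

1


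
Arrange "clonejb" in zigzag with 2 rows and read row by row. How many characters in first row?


Zigzag "clonejb" into 2 rows:
Placing characters:
  'c' => row 0
  'l' => row 1
  'o' => row 0
  'n' => row 1
  'e' => row 0
  'j' => row 1
  'b' => row 0
Rows:
  Row 0: "coeb"
  Row 1: "lnj"
First row length: 4

4


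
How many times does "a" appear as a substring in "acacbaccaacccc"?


Searching for "a" in "acacbaccaacccc"
Scanning each position:
  Position 0: "a" => MATCH
  Position 1: "c" => no
  Position 2: "a" => MATCH
  Position 3: "c" => no
  Position 4: "b" => no
  Position 5: "a" => MATCH
  Position 6: "c" => no
  Position 7: "c" => no
  Position 8: "a" => MATCH
  Position 9: "a" => MATCH
  Position 10: "c" => no
  Position 11: "c" => no
  Position 12: "c" => no
  Position 13: "c" => no
Total occurrences: 5

5


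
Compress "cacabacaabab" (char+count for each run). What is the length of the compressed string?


Input: cacabacaabab
Runs:
  'c' x 1 => "c1"
  'a' x 1 => "a1"
  'c' x 1 => "c1"
  'a' x 1 => "a1"
  'b' x 1 => "b1"
  'a' x 1 => "a1"
  'c' x 1 => "c1"
  'a' x 2 => "a2"
  'b' x 1 => "b1"
  'a' x 1 => "a1"
  'b' x 1 => "b1"
Compressed: "c1a1c1a1b1a1c1a2b1a1b1"
Compressed length: 22

22


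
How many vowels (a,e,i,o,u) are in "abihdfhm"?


Input: abihdfhm
Checking each character:
  'a' at position 0: vowel (running total: 1)
  'b' at position 1: consonant
  'i' at position 2: vowel (running total: 2)
  'h' at position 3: consonant
  'd' at position 4: consonant
  'f' at position 5: consonant
  'h' at position 6: consonant
  'm' at position 7: consonant
Total vowels: 2

2


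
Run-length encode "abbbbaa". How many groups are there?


Input: abbbbaa
Scanning for consecutive runs:
  Group 1: 'a' x 1 (positions 0-0)
  Group 2: 'b' x 4 (positions 1-4)
  Group 3: 'a' x 2 (positions 5-6)
Total groups: 3

3


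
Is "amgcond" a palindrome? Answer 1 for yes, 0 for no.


Input: amgcond
Reversed: dnocgma
  Compare pos 0 ('a') with pos 6 ('d'): MISMATCH
  Compare pos 1 ('m') with pos 5 ('n'): MISMATCH
  Compare pos 2 ('g') with pos 4 ('o'): MISMATCH
Result: not a palindrome

0


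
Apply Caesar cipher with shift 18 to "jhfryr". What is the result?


Caesar cipher: shift "jhfryr" by 18
  'j' (pos 9) + 18 = pos 1 = 'b'
  'h' (pos 7) + 18 = pos 25 = 'z'
  'f' (pos 5) + 18 = pos 23 = 'x'
  'r' (pos 17) + 18 = pos 9 = 'j'
  'y' (pos 24) + 18 = pos 16 = 'q'
  'r' (pos 17) + 18 = pos 9 = 'j'
Result: bzxjqj

bzxjqj


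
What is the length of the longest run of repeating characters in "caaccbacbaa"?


Input: "caaccbacbaa"
Scanning for longest run:
  Position 1 ('a'): new char, reset run to 1
  Position 2 ('a'): continues run of 'a', length=2
  Position 3 ('c'): new char, reset run to 1
  Position 4 ('c'): continues run of 'c', length=2
  Position 5 ('b'): new char, reset run to 1
  Position 6 ('a'): new char, reset run to 1
  Position 7 ('c'): new char, reset run to 1
  Position 8 ('b'): new char, reset run to 1
  Position 9 ('a'): new char, reset run to 1
  Position 10 ('a'): continues run of 'a', length=2
Longest run: 'a' with length 2

2


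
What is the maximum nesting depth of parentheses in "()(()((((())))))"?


Input: "()(()((((())))))"
Tracking depth:
  Position 0 '(': depth becomes 1
  Position 1 ')': depth becomes 0
  Position 2 '(': depth becomes 1
  Position 3 '(': depth becomes 2
  Position 4 ')': depth becomes 1
  Position 5 '(': depth becomes 2
  Position 6 '(': depth becomes 3
  Position 7 '(': depth becomes 4
  Position 8 '(': depth becomes 5
  Position 9 '(': depth becomes 6
  Position 10 ')': depth becomes 5
  Position 11 ')': depth becomes 4
  Position 12 ')': depth becomes 3
  Position 13 ')': depth becomes 2
  Position 14 ')': depth becomes 1
  Position 15 ')': depth becomes 0
Maximum depth reached: 6

6


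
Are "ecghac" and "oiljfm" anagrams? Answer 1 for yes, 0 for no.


Strings: "ecghac", "oiljfm"
Sorted first:  accegh
Sorted second: fijlmo
Differ at position 0: 'a' vs 'f' => not anagrams

0


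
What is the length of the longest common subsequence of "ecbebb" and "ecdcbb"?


LCS of "ecbebb" and "ecdcbb"
DP table:
           e    c    d    c    b    b
      0    0    0    0    0    0    0
  e   0    1    1    1    1    1    1
  c   0    1    2    2    2    2    2
  b   0    1    2    2    2    3    3
  e   0    1    2    2    2    3    3
  b   0    1    2    2    2    3    4
  b   0    1    2    2    2    3    4
LCS length = dp[6][6] = 4

4


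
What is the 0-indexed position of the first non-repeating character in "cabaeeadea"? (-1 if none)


Input: cabaeeadea
Character frequencies:
  'a': 4
  'b': 1
  'c': 1
  'd': 1
  'e': 3
Scanning left to right for freq == 1:
  Position 0 ('c'): unique! => answer = 0

0


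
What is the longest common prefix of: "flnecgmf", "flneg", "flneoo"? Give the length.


Words: flnecgmf, flneg, flneoo
  Position 0: all 'f' => match
  Position 1: all 'l' => match
  Position 2: all 'n' => match
  Position 3: all 'e' => match
  Position 4: ('c', 'g', 'o') => mismatch, stop
LCP = "flne" (length 4)

4


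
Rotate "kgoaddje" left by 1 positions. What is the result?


Input: "kgoaddje", rotate left by 1
First 1 characters: "k"
Remaining characters: "goaddje"
Concatenate remaining + first: "goaddje" + "k" = "goaddjek"

goaddjek


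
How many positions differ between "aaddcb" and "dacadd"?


Comparing "aaddcb" and "dacadd" position by position:
  Position 0: 'a' vs 'd' => DIFFER
  Position 1: 'a' vs 'a' => same
  Position 2: 'd' vs 'c' => DIFFER
  Position 3: 'd' vs 'a' => DIFFER
  Position 4: 'c' vs 'd' => DIFFER
  Position 5: 'b' vs 'd' => DIFFER
Positions that differ: 5

5


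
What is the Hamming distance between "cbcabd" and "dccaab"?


Comparing "cbcabd" and "dccaab" position by position:
  Position 0: 'c' vs 'd' => differ
  Position 1: 'b' vs 'c' => differ
  Position 2: 'c' vs 'c' => same
  Position 3: 'a' vs 'a' => same
  Position 4: 'b' vs 'a' => differ
  Position 5: 'd' vs 'b' => differ
Total differences (Hamming distance): 4

4


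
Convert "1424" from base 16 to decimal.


Input: "1424" in base 16
Positional expansion:
  Digit '1' (value 1) x 16^3 = 4096
  Digit '4' (value 4) x 16^2 = 1024
  Digit '2' (value 2) x 16^1 = 32
  Digit '4' (value 4) x 16^0 = 4
Sum = 5156

5156


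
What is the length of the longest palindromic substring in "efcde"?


Input: "efcde"
Checking substrings for palindromes:
  No multi-char palindromic substrings found
Longest palindromic substring: "e" with length 1

1


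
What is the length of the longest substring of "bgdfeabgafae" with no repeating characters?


Input: "bgdfeabgafae"
Sliding window (track last position of each char):
  Position 0 ('b'): window [0,0] length 1 -- new best
  Position 1 ('g'): window [0,1] length 2 -- new best
  Position 2 ('d'): window [0,2] length 3 -- new best
  Position 3 ('f'): window [0,3] length 4 -- new best
  Position 4 ('e'): window [0,4] length 5 -- new best
  Position 5 ('a'): window [0,5] length 6 -- new best
  Position 6 ('b'): repeat (last at 0), move window start to 1
  Position 6 ('b'): window [1,6] length 6
  Position 7 ('g'): repeat (last at 1), move window start to 2
  Position 7 ('g'): window [2,7] length 6
  Position 8 ('a'): repeat (last at 5), move window start to 6
  Position 8 ('a'): window [6,8] length 3
  Position 9 ('f'): window [6,9] length 4
  Position 10 ('a'): repeat (last at 8), move window start to 9
  Position 10 ('a'): window [9,10] length 2
  Position 11 ('e'): window [9,11] length 3
Longest substring with no repeats: "bgdfea" with length 6

6


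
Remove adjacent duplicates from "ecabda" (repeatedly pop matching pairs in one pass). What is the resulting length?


Input: ecabda
Stack-based adjacent duplicate removal:
  Read 'e': push. Stack: e
  Read 'c': push. Stack: ec
  Read 'a': push. Stack: eca
  Read 'b': push. Stack: ecab
  Read 'd': push. Stack: ecabd
  Read 'a': push. Stack: ecabda
Final stack: "ecabda" (length 6)

6


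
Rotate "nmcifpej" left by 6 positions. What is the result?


Input: "nmcifpej", rotate left by 6
First 6 characters: "nmcifp"
Remaining characters: "ej"
Concatenate remaining + first: "ej" + "nmcifp" = "ejnmcifp"

ejnmcifp


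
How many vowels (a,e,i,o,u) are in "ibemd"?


Input: ibemd
Checking each character:
  'i' at position 0: vowel (running total: 1)
  'b' at position 1: consonant
  'e' at position 2: vowel (running total: 2)
  'm' at position 3: consonant
  'd' at position 4: consonant
Total vowels: 2

2


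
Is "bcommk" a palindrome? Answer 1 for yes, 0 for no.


Input: bcommk
Reversed: kmmocb
  Compare pos 0 ('b') with pos 5 ('k'): MISMATCH
  Compare pos 1 ('c') with pos 4 ('m'): MISMATCH
  Compare pos 2 ('o') with pos 3 ('m'): MISMATCH
Result: not a palindrome

0


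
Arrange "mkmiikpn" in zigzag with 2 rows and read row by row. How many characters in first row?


Zigzag "mkmiikpn" into 2 rows:
Placing characters:
  'm' => row 0
  'k' => row 1
  'm' => row 0
  'i' => row 1
  'i' => row 0
  'k' => row 1
  'p' => row 0
  'n' => row 1
Rows:
  Row 0: "mmip"
  Row 1: "kikn"
First row length: 4

4


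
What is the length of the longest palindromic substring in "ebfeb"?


Input: "ebfeb"
Checking substrings for palindromes:
  No multi-char palindromic substrings found
Longest palindromic substring: "e" with length 1

1


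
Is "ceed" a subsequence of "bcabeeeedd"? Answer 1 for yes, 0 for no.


Check if "ceed" is a subsequence of "bcabeeeedd"
Greedy scan:
  Position 0 ('b'): no match needed
  Position 1 ('c'): matches sub[0] = 'c'
  Position 2 ('a'): no match needed
  Position 3 ('b'): no match needed
  Position 4 ('e'): matches sub[1] = 'e'
  Position 5 ('e'): matches sub[2] = 'e'
  Position 6 ('e'): no match needed
  Position 7 ('e'): no match needed
  Position 8 ('d'): matches sub[3] = 'd'
  Position 9 ('d'): no match needed
All 4 characters matched => is a subsequence

1


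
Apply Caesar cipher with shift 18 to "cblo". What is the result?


Caesar cipher: shift "cblo" by 18
  'c' (pos 2) + 18 = pos 20 = 'u'
  'b' (pos 1) + 18 = pos 19 = 't'
  'l' (pos 11) + 18 = pos 3 = 'd'
  'o' (pos 14) + 18 = pos 6 = 'g'
Result: utdg

utdg


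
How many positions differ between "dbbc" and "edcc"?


Comparing "dbbc" and "edcc" position by position:
  Position 0: 'd' vs 'e' => DIFFER
  Position 1: 'b' vs 'd' => DIFFER
  Position 2: 'b' vs 'c' => DIFFER
  Position 3: 'c' vs 'c' => same
Positions that differ: 3

3


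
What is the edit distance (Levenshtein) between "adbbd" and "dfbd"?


Computing edit distance: "adbbd" -> "dfbd"
DP table:
           d    f    b    d
      0    1    2    3    4
  a   1    1    2    3    4
  d   2    1    2    3    3
  b   3    2    2    2    3
  b   4    3    3    2    3
  d   5    4    4    3    2
Edit distance = dp[5][4] = 2

2


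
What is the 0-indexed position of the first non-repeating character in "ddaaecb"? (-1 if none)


Input: ddaaecb
Character frequencies:
  'a': 2
  'b': 1
  'c': 1
  'd': 2
  'e': 1
Scanning left to right for freq == 1:
  Position 0 ('d'): freq=2, skip
  Position 1 ('d'): freq=2, skip
  Position 2 ('a'): freq=2, skip
  Position 3 ('a'): freq=2, skip
  Position 4 ('e'): unique! => answer = 4

4


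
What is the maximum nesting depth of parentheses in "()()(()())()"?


Input: "()()(()())()"
Tracking depth:
  Position 0 '(': depth becomes 1
  Position 1 ')': depth becomes 0
  Position 2 '(': depth becomes 1
  Position 3 ')': depth becomes 0
  Position 4 '(': depth becomes 1
  Position 5 '(': depth becomes 2
  Position 6 ')': depth becomes 1
  Position 7 '(': depth becomes 2
  Position 8 ')': depth becomes 1
  Position 9 ')': depth becomes 0
  Position 10 '(': depth becomes 1
  Position 11 ')': depth becomes 0
Maximum depth reached: 2

2


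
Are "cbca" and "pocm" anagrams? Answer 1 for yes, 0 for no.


Strings: "cbca", "pocm"
Sorted first:  abcc
Sorted second: cmop
Differ at position 0: 'a' vs 'c' => not anagrams

0


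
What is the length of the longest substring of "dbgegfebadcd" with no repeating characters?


Input: "dbgegfebadcd"
Sliding window (track last position of each char):
  Position 0 ('d'): window [0,0] length 1 -- new best
  Position 1 ('b'): window [0,1] length 2 -- new best
  Position 2 ('g'): window [0,2] length 3 -- new best
  Position 3 ('e'): window [0,3] length 4 -- new best
  Position 4 ('g'): repeat (last at 2), move window start to 3
  Position 4 ('g'): window [3,4] length 2
  Position 5 ('f'): window [3,5] length 3
  Position 6 ('e'): repeat (last at 3), move window start to 4
  Position 6 ('e'): window [4,6] length 3
  Position 7 ('b'): window [4,7] length 4
  Position 8 ('a'): window [4,8] length 5 -- new best
  Position 9 ('d'): window [4,9] length 6 -- new best
  Position 10 ('c'): window [4,10] length 7 -- new best
  Position 11 ('d'): repeat (last at 9), move window start to 10
  Position 11 ('d'): window [10,11] length 2
Longest substring with no repeats: "gfebadc" with length 7

7


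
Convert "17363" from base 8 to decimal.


Input: "17363" in base 8
Positional expansion:
  Digit '1' (value 1) x 8^4 = 4096
  Digit '7' (value 7) x 8^3 = 3584
  Digit '3' (value 3) x 8^2 = 192
  Digit '6' (value 6) x 8^1 = 48
  Digit '3' (value 3) x 8^0 = 3
Sum = 7923

7923


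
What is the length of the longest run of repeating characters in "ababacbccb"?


Input: "ababacbccb"
Scanning for longest run:
  Position 1 ('b'): new char, reset run to 1
  Position 2 ('a'): new char, reset run to 1
  Position 3 ('b'): new char, reset run to 1
  Position 4 ('a'): new char, reset run to 1
  Position 5 ('c'): new char, reset run to 1
  Position 6 ('b'): new char, reset run to 1
  Position 7 ('c'): new char, reset run to 1
  Position 8 ('c'): continues run of 'c', length=2
  Position 9 ('b'): new char, reset run to 1
Longest run: 'c' with length 2

2


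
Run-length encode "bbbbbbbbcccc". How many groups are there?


Input: bbbbbbbbcccc
Scanning for consecutive runs:
  Group 1: 'b' x 8 (positions 0-7)
  Group 2: 'c' x 4 (positions 8-11)
Total groups: 2

2


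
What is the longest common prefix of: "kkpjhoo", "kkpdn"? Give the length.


Words: kkpjhoo, kkpdn
  Position 0: all 'k' => match
  Position 1: all 'k' => match
  Position 2: all 'p' => match
  Position 3: ('j', 'd') => mismatch, stop
LCP = "kkp" (length 3)

3


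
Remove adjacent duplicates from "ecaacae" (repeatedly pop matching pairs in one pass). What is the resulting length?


Input: ecaacae
Stack-based adjacent duplicate removal:
  Read 'e': push. Stack: e
  Read 'c': push. Stack: ec
  Read 'a': push. Stack: eca
  Read 'a': matches stack top 'a' => pop. Stack: ec
  Read 'c': matches stack top 'c' => pop. Stack: e
  Read 'a': push. Stack: ea
  Read 'e': push. Stack: eae
Final stack: "eae" (length 3)

3


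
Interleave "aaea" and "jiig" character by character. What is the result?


Interleaving "aaea" and "jiig":
  Position 0: 'a' from first, 'j' from second => "aj"
  Position 1: 'a' from first, 'i' from second => "ai"
  Position 2: 'e' from first, 'i' from second => "ei"
  Position 3: 'a' from first, 'g' from second => "ag"
Result: ajaieiag

ajaieiag


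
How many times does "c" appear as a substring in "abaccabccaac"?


Searching for "c" in "abaccabccaac"
Scanning each position:
  Position 0: "a" => no
  Position 1: "b" => no
  Position 2: "a" => no
  Position 3: "c" => MATCH
  Position 4: "c" => MATCH
  Position 5: "a" => no
  Position 6: "b" => no
  Position 7: "c" => MATCH
  Position 8: "c" => MATCH
  Position 9: "a" => no
  Position 10: "a" => no
  Position 11: "c" => MATCH
Total occurrences: 5

5


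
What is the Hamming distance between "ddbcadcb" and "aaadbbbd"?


Comparing "ddbcadcb" and "aaadbbbd" position by position:
  Position 0: 'd' vs 'a' => differ
  Position 1: 'd' vs 'a' => differ
  Position 2: 'b' vs 'a' => differ
  Position 3: 'c' vs 'd' => differ
  Position 4: 'a' vs 'b' => differ
  Position 5: 'd' vs 'b' => differ
  Position 6: 'c' vs 'b' => differ
  Position 7: 'b' vs 'd' => differ
Total differences (Hamming distance): 8

8


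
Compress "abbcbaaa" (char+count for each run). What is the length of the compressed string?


Input: abbcbaaa
Runs:
  'a' x 1 => "a1"
  'b' x 2 => "b2"
  'c' x 1 => "c1"
  'b' x 1 => "b1"
  'a' x 3 => "a3"
Compressed: "a1b2c1b1a3"
Compressed length: 10

10


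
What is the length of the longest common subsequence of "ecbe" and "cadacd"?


LCS of "ecbe" and "cadacd"
DP table:
           c    a    d    a    c    d
      0    0    0    0    0    0    0
  e   0    0    0    0    0    0    0
  c   0    1    1    1    1    1    1
  b   0    1    1    1    1    1    1
  e   0    1    1    1    1    1    1
LCS length = dp[4][6] = 1

1


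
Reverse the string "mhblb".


Input: mhblb
Reading characters right to left:
  Position 4: 'b'
  Position 3: 'l'
  Position 2: 'b'
  Position 1: 'h'
  Position 0: 'm'
Reversed: blbhm

blbhm


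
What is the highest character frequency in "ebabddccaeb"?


Input: ebabddccaeb
Character counts:
  'a': 2
  'b': 3
  'c': 2
  'd': 2
  'e': 2
Maximum frequency: 3

3


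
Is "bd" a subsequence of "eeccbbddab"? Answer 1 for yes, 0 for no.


Check if "bd" is a subsequence of "eeccbbddab"
Greedy scan:
  Position 0 ('e'): no match needed
  Position 1 ('e'): no match needed
  Position 2 ('c'): no match needed
  Position 3 ('c'): no match needed
  Position 4 ('b'): matches sub[0] = 'b'
  Position 5 ('b'): no match needed
  Position 6 ('d'): matches sub[1] = 'd'
  Position 7 ('d'): no match needed
  Position 8 ('a'): no match needed
  Position 9 ('b'): no match needed
All 2 characters matched => is a subsequence

1


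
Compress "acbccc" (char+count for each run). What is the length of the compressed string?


Input: acbccc
Runs:
  'a' x 1 => "a1"
  'c' x 1 => "c1"
  'b' x 1 => "b1"
  'c' x 3 => "c3"
Compressed: "a1c1b1c3"
Compressed length: 8

8


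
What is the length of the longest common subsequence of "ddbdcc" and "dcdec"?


LCS of "ddbdcc" and "dcdec"
DP table:
           d    c    d    e    c
      0    0    0    0    0    0
  d   0    1    1    1    1    1
  d   0    1    1    2    2    2
  b   0    1    1    2    2    2
  d   0    1    1    2    2    2
  c   0    1    2    2    2    3
  c   0    1    2    2    2    3
LCS length = dp[6][5] = 3

3


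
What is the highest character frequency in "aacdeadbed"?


Input: aacdeadbed
Character counts:
  'a': 3
  'b': 1
  'c': 1
  'd': 3
  'e': 2
Maximum frequency: 3

3


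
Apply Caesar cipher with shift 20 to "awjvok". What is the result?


Caesar cipher: shift "awjvok" by 20
  'a' (pos 0) + 20 = pos 20 = 'u'
  'w' (pos 22) + 20 = pos 16 = 'q'
  'j' (pos 9) + 20 = pos 3 = 'd'
  'v' (pos 21) + 20 = pos 15 = 'p'
  'o' (pos 14) + 20 = pos 8 = 'i'
  'k' (pos 10) + 20 = pos 4 = 'e'
Result: uqdpie

uqdpie


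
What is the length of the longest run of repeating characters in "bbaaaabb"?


Input: "bbaaaabb"
Scanning for longest run:
  Position 1 ('b'): continues run of 'b', length=2
  Position 2 ('a'): new char, reset run to 1
  Position 3 ('a'): continues run of 'a', length=2
  Position 4 ('a'): continues run of 'a', length=3
  Position 5 ('a'): continues run of 'a', length=4
  Position 6 ('b'): new char, reset run to 1
  Position 7 ('b'): continues run of 'b', length=2
Longest run: 'a' with length 4

4


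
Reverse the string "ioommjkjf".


Input: ioommjkjf
Reading characters right to left:
  Position 8: 'f'
  Position 7: 'j'
  Position 6: 'k'
  Position 5: 'j'
  Position 4: 'm'
  Position 3: 'm'
  Position 2: 'o'
  Position 1: 'o'
  Position 0: 'i'
Reversed: fjkjmmooi

fjkjmmooi


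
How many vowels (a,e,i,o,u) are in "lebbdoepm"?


Input: lebbdoepm
Checking each character:
  'l' at position 0: consonant
  'e' at position 1: vowel (running total: 1)
  'b' at position 2: consonant
  'b' at position 3: consonant
  'd' at position 4: consonant
  'o' at position 5: vowel (running total: 2)
  'e' at position 6: vowel (running total: 3)
  'p' at position 7: consonant
  'm' at position 8: consonant
Total vowels: 3

3


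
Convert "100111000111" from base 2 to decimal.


Input: "100111000111" in base 2
Positional expansion:
  Digit '1' (value 1) x 2^11 = 2048
  Digit '0' (value 0) x 2^10 = 0
  Digit '0' (value 0) x 2^9 = 0
  Digit '1' (value 1) x 2^8 = 256
  Digit '1' (value 1) x 2^7 = 128
  Digit '1' (value 1) x 2^6 = 64
  Digit '0' (value 0) x 2^5 = 0
  Digit '0' (value 0) x 2^4 = 0
  Digit '0' (value 0) x 2^3 = 0
  Digit '1' (value 1) x 2^2 = 4
  Digit '1' (value 1) x 2^1 = 2
  Digit '1' (value 1) x 2^0 = 1
Sum = 2503

2503


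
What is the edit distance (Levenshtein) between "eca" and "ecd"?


Computing edit distance: "eca" -> "ecd"
DP table:
           e    c    d
      0    1    2    3
  e   1    0    1    2
  c   2    1    0    1
  a   3    2    1    1
Edit distance = dp[3][3] = 1

1


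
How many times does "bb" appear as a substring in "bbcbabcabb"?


Searching for "bb" in "bbcbabcabb"
Scanning each position:
  Position 0: "bb" => MATCH
  Position 1: "bc" => no
  Position 2: "cb" => no
  Position 3: "ba" => no
  Position 4: "ab" => no
  Position 5: "bc" => no
  Position 6: "ca" => no
  Position 7: "ab" => no
  Position 8: "bb" => MATCH
Total occurrences: 2

2


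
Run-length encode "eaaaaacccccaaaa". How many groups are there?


Input: eaaaaacccccaaaa
Scanning for consecutive runs:
  Group 1: 'e' x 1 (positions 0-0)
  Group 2: 'a' x 5 (positions 1-5)
  Group 3: 'c' x 5 (positions 6-10)
  Group 4: 'a' x 4 (positions 11-14)
Total groups: 4

4


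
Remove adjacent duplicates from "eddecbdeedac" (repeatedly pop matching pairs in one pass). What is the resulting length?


Input: eddecbdeedac
Stack-based adjacent duplicate removal:
  Read 'e': push. Stack: e
  Read 'd': push. Stack: ed
  Read 'd': matches stack top 'd' => pop. Stack: e
  Read 'e': matches stack top 'e' => pop. Stack: (empty)
  Read 'c': push. Stack: c
  Read 'b': push. Stack: cb
  Read 'd': push. Stack: cbd
  Read 'e': push. Stack: cbde
  Read 'e': matches stack top 'e' => pop. Stack: cbd
  Read 'd': matches stack top 'd' => pop. Stack: cb
  Read 'a': push. Stack: cba
  Read 'c': push. Stack: cbac
Final stack: "cbac" (length 4)

4


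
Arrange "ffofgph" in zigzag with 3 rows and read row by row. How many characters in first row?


Zigzag "ffofgph" into 3 rows:
Placing characters:
  'f' => row 0
  'f' => row 1
  'o' => row 2
  'f' => row 1
  'g' => row 0
  'p' => row 1
  'h' => row 2
Rows:
  Row 0: "fg"
  Row 1: "ffp"
  Row 2: "oh"
First row length: 2

2


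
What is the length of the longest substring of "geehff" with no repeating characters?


Input: "geehff"
Sliding window (track last position of each char):
  Position 0 ('g'): window [0,0] length 1 -- new best
  Position 1 ('e'): window [0,1] length 2 -- new best
  Position 2 ('e'): repeat (last at 1), move window start to 2
  Position 2 ('e'): window [2,2] length 1
  Position 3 ('h'): window [2,3] length 2
  Position 4 ('f'): window [2,4] length 3 -- new best
  Position 5 ('f'): repeat (last at 4), move window start to 5
  Position 5 ('f'): window [5,5] length 1
Longest substring with no repeats: "ehf" with length 3

3


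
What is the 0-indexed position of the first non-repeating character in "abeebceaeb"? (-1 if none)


Input: abeebceaeb
Character frequencies:
  'a': 2
  'b': 3
  'c': 1
  'e': 4
Scanning left to right for freq == 1:
  Position 0 ('a'): freq=2, skip
  Position 1 ('b'): freq=3, skip
  Position 2 ('e'): freq=4, skip
  Position 3 ('e'): freq=4, skip
  Position 4 ('b'): freq=3, skip
  Position 5 ('c'): unique! => answer = 5

5


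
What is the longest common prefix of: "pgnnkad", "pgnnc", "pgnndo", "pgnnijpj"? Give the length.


Words: pgnnkad, pgnnc, pgnndo, pgnnijpj
  Position 0: all 'p' => match
  Position 1: all 'g' => match
  Position 2: all 'n' => match
  Position 3: all 'n' => match
  Position 4: ('k', 'c', 'd', 'i') => mismatch, stop
LCP = "pgnn" (length 4)

4


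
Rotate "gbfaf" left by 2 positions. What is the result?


Input: "gbfaf", rotate left by 2
First 2 characters: "gb"
Remaining characters: "faf"
Concatenate remaining + first: "faf" + "gb" = "fafgb"

fafgb


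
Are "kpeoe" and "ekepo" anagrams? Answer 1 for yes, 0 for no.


Strings: "kpeoe", "ekepo"
Sorted first:  eekop
Sorted second: eekop
Sorted forms match => anagrams

1


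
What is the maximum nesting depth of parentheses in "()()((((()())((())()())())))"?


Input: "()()((((()())((())()())())))"
Tracking depth:
  Position 0 '(': depth becomes 1
  Position 1 ')': depth becomes 0
  Position 2 '(': depth becomes 1
  Position 3 ')': depth becomes 0
  Position 4 '(': depth becomes 1
  Position 5 '(': depth becomes 2
  Position 6 '(': depth becomes 3
  Position 7 '(': depth becomes 4
  Position 8 '(': depth becomes 5
  Position 9 ')': depth becomes 4
  Position 10 '(': depth becomes 5
  Position 11 ')': depth becomes 4
  Position 12 ')': depth becomes 3
  Position 13 '(': depth becomes 4
  Position 14 '(': depth becomes 5
  Position 15 '(': depth becomes 6
  Position 16 ')': depth becomes 5
  Position 17 ')': depth becomes 4
  Position 18 '(': depth becomes 5
  Position 19 ')': depth becomes 4
  Position 20 '(': depth becomes 5
  Position 21 ')': depth becomes 4
  Position 22 ')': depth becomes 3
  Position 23 '(': depth becomes 4
  Position 24 ')': depth becomes 3
  Position 25 ')': depth becomes 2
  Position 26 ')': depth becomes 1
  Position 27 ')': depth becomes 0
Maximum depth reached: 6

6


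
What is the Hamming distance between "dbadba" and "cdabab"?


Comparing "dbadba" and "cdabab" position by position:
  Position 0: 'd' vs 'c' => differ
  Position 1: 'b' vs 'd' => differ
  Position 2: 'a' vs 'a' => same
  Position 3: 'd' vs 'b' => differ
  Position 4: 'b' vs 'a' => differ
  Position 5: 'a' vs 'b' => differ
Total differences (Hamming distance): 5

5


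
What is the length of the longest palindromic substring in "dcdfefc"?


Input: "dcdfefc"
Checking substrings for palindromes:
  [0:3] "dcd" (len 3) => palindrome
  [3:6] "fef" (len 3) => palindrome
Longest palindromic substring: "dcd" with length 3

3


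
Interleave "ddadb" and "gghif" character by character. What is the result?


Interleaving "ddadb" and "gghif":
  Position 0: 'd' from first, 'g' from second => "dg"
  Position 1: 'd' from first, 'g' from second => "dg"
  Position 2: 'a' from first, 'h' from second => "ah"
  Position 3: 'd' from first, 'i' from second => "di"
  Position 4: 'b' from first, 'f' from second => "bf"
Result: dgdgahdibf

dgdgahdibf


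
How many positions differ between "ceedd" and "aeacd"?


Comparing "ceedd" and "aeacd" position by position:
  Position 0: 'c' vs 'a' => DIFFER
  Position 1: 'e' vs 'e' => same
  Position 2: 'e' vs 'a' => DIFFER
  Position 3: 'd' vs 'c' => DIFFER
  Position 4: 'd' vs 'd' => same
Positions that differ: 3

3


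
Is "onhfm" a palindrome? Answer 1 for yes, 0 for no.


Input: onhfm
Reversed: mfhno
  Compare pos 0 ('o') with pos 4 ('m'): MISMATCH
  Compare pos 1 ('n') with pos 3 ('f'): MISMATCH
Result: not a palindrome

0


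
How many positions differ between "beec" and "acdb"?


Comparing "beec" and "acdb" position by position:
  Position 0: 'b' vs 'a' => DIFFER
  Position 1: 'e' vs 'c' => DIFFER
  Position 2: 'e' vs 'd' => DIFFER
  Position 3: 'c' vs 'b' => DIFFER
Positions that differ: 4

4


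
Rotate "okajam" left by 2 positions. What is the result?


Input: "okajam", rotate left by 2
First 2 characters: "ok"
Remaining characters: "ajam"
Concatenate remaining + first: "ajam" + "ok" = "ajamok"

ajamok


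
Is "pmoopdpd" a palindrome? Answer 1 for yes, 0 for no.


Input: pmoopdpd
Reversed: dpdpoomp
  Compare pos 0 ('p') with pos 7 ('d'): MISMATCH
  Compare pos 1 ('m') with pos 6 ('p'): MISMATCH
  Compare pos 2 ('o') with pos 5 ('d'): MISMATCH
  Compare pos 3 ('o') with pos 4 ('p'): MISMATCH
Result: not a palindrome

0


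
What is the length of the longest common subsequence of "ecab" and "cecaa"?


LCS of "ecab" and "cecaa"
DP table:
           c    e    c    a    a
      0    0    0    0    0    0
  e   0    0    1    1    1    1
  c   0    1    1    2    2    2
  a   0    1    1    2    3    3
  b   0    1    1    2    3    3
LCS length = dp[4][5] = 3

3


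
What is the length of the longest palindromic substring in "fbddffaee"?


Input: "fbddffaee"
Checking substrings for palindromes:
  [2:4] "dd" (len 2) => palindrome
  [4:6] "ff" (len 2) => palindrome
  [7:9] "ee" (len 2) => palindrome
Longest palindromic substring: "dd" with length 2

2


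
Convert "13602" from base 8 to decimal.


Input: "13602" in base 8
Positional expansion:
  Digit '1' (value 1) x 8^4 = 4096
  Digit '3' (value 3) x 8^3 = 1536
  Digit '6' (value 6) x 8^2 = 384
  Digit '0' (value 0) x 8^1 = 0
  Digit '2' (value 2) x 8^0 = 2
Sum = 6018

6018


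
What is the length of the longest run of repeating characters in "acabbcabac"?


Input: "acabbcabac"
Scanning for longest run:
  Position 1 ('c'): new char, reset run to 1
  Position 2 ('a'): new char, reset run to 1
  Position 3 ('b'): new char, reset run to 1
  Position 4 ('b'): continues run of 'b', length=2
  Position 5 ('c'): new char, reset run to 1
  Position 6 ('a'): new char, reset run to 1
  Position 7 ('b'): new char, reset run to 1
  Position 8 ('a'): new char, reset run to 1
  Position 9 ('c'): new char, reset run to 1
Longest run: 'b' with length 2

2


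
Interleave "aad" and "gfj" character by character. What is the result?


Interleaving "aad" and "gfj":
  Position 0: 'a' from first, 'g' from second => "ag"
  Position 1: 'a' from first, 'f' from second => "af"
  Position 2: 'd' from first, 'j' from second => "dj"
Result: agafdj

agafdj


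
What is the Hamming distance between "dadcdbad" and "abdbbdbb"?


Comparing "dadcdbad" and "abdbbdbb" position by position:
  Position 0: 'd' vs 'a' => differ
  Position 1: 'a' vs 'b' => differ
  Position 2: 'd' vs 'd' => same
  Position 3: 'c' vs 'b' => differ
  Position 4: 'd' vs 'b' => differ
  Position 5: 'b' vs 'd' => differ
  Position 6: 'a' vs 'b' => differ
  Position 7: 'd' vs 'b' => differ
Total differences (Hamming distance): 7

7


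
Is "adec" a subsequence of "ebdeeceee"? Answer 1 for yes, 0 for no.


Check if "adec" is a subsequence of "ebdeeceee"
Greedy scan:
  Position 0 ('e'): no match needed
  Position 1 ('b'): no match needed
  Position 2 ('d'): no match needed
  Position 3 ('e'): no match needed
  Position 4 ('e'): no match needed
  Position 5 ('c'): no match needed
  Position 6 ('e'): no match needed
  Position 7 ('e'): no match needed
  Position 8 ('e'): no match needed
Only matched 0/4 characters => not a subsequence

0


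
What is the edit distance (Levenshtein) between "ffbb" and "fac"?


Computing edit distance: "ffbb" -> "fac"
DP table:
           f    a    c
      0    1    2    3
  f   1    0    1    2
  f   2    1    1    2
  b   3    2    2    2
  b   4    3    3    3
Edit distance = dp[4][3] = 3

3


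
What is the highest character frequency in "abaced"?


Input: abaced
Character counts:
  'a': 2
  'b': 1
  'c': 1
  'd': 1
  'e': 1
Maximum frequency: 2

2


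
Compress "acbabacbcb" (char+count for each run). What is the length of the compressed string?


Input: acbabacbcb
Runs:
  'a' x 1 => "a1"
  'c' x 1 => "c1"
  'b' x 1 => "b1"
  'a' x 1 => "a1"
  'b' x 1 => "b1"
  'a' x 1 => "a1"
  'c' x 1 => "c1"
  'b' x 1 => "b1"
  'c' x 1 => "c1"
  'b' x 1 => "b1"
Compressed: "a1c1b1a1b1a1c1b1c1b1"
Compressed length: 20

20


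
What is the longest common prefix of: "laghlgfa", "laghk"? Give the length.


Words: laghlgfa, laghk
  Position 0: all 'l' => match
  Position 1: all 'a' => match
  Position 2: all 'g' => match
  Position 3: all 'h' => match
  Position 4: ('l', 'k') => mismatch, stop
LCP = "lagh" (length 4)

4
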